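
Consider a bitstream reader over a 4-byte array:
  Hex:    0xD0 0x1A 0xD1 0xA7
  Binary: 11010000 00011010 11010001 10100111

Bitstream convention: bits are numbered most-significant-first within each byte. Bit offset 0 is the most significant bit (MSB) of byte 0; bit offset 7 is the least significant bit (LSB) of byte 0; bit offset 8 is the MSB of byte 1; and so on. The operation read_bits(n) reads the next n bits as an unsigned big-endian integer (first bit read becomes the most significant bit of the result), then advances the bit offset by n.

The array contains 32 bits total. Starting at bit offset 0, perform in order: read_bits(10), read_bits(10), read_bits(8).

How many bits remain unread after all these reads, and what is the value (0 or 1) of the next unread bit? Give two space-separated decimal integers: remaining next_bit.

Answer: 4 0

Derivation:
Read 1: bits[0:10] width=10 -> value=832 (bin 1101000000); offset now 10 = byte 1 bit 2; 22 bits remain
Read 2: bits[10:20] width=10 -> value=429 (bin 0110101101); offset now 20 = byte 2 bit 4; 12 bits remain
Read 3: bits[20:28] width=8 -> value=26 (bin 00011010); offset now 28 = byte 3 bit 4; 4 bits remain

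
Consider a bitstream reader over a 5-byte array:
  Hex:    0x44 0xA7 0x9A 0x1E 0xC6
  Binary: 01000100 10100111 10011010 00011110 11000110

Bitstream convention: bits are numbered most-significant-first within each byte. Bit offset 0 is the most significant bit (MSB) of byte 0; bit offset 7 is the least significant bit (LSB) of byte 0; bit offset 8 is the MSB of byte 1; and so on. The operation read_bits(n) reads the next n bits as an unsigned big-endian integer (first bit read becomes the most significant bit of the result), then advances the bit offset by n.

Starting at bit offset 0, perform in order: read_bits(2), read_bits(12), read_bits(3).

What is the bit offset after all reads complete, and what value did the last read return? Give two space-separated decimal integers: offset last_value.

Answer: 17 7

Derivation:
Read 1: bits[0:2] width=2 -> value=1 (bin 01); offset now 2 = byte 0 bit 2; 38 bits remain
Read 2: bits[2:14] width=12 -> value=297 (bin 000100101001); offset now 14 = byte 1 bit 6; 26 bits remain
Read 3: bits[14:17] width=3 -> value=7 (bin 111); offset now 17 = byte 2 bit 1; 23 bits remain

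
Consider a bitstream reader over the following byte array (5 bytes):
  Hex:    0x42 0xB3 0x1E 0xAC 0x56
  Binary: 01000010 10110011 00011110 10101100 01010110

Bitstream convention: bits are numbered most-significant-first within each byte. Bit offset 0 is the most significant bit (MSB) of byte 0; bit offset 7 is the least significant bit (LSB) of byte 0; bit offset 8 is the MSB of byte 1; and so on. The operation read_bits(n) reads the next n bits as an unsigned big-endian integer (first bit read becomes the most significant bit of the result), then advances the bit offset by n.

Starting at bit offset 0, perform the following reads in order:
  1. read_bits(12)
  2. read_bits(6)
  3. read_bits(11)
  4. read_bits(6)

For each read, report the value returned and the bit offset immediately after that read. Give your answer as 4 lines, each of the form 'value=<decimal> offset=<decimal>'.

Answer: value=1067 offset=12
value=12 offset=18
value=981 offset=29
value=34 offset=35

Derivation:
Read 1: bits[0:12] width=12 -> value=1067 (bin 010000101011); offset now 12 = byte 1 bit 4; 28 bits remain
Read 2: bits[12:18] width=6 -> value=12 (bin 001100); offset now 18 = byte 2 bit 2; 22 bits remain
Read 3: bits[18:29] width=11 -> value=981 (bin 01111010101); offset now 29 = byte 3 bit 5; 11 bits remain
Read 4: bits[29:35] width=6 -> value=34 (bin 100010); offset now 35 = byte 4 bit 3; 5 bits remain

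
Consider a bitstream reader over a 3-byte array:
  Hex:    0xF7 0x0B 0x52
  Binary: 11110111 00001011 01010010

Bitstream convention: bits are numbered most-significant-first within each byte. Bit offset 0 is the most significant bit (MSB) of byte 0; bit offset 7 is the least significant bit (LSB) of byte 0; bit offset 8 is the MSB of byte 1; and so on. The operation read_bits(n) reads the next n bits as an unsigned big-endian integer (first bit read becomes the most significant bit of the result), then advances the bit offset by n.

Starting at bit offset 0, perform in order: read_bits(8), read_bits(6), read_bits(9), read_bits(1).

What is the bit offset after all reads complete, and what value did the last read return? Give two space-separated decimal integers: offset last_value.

Read 1: bits[0:8] width=8 -> value=247 (bin 11110111); offset now 8 = byte 1 bit 0; 16 bits remain
Read 2: bits[8:14] width=6 -> value=2 (bin 000010); offset now 14 = byte 1 bit 6; 10 bits remain
Read 3: bits[14:23] width=9 -> value=425 (bin 110101001); offset now 23 = byte 2 bit 7; 1 bits remain
Read 4: bits[23:24] width=1 -> value=0 (bin 0); offset now 24 = byte 3 bit 0; 0 bits remain

Answer: 24 0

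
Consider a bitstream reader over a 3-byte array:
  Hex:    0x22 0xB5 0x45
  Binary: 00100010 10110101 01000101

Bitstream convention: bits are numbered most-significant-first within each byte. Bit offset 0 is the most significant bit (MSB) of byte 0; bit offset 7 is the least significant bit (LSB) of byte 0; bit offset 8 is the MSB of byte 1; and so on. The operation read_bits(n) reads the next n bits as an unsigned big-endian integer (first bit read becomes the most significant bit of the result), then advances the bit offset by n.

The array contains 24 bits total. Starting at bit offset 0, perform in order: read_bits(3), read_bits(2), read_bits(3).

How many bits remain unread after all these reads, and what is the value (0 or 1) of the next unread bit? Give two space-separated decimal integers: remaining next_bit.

Answer: 16 1

Derivation:
Read 1: bits[0:3] width=3 -> value=1 (bin 001); offset now 3 = byte 0 bit 3; 21 bits remain
Read 2: bits[3:5] width=2 -> value=0 (bin 00); offset now 5 = byte 0 bit 5; 19 bits remain
Read 3: bits[5:8] width=3 -> value=2 (bin 010); offset now 8 = byte 1 bit 0; 16 bits remain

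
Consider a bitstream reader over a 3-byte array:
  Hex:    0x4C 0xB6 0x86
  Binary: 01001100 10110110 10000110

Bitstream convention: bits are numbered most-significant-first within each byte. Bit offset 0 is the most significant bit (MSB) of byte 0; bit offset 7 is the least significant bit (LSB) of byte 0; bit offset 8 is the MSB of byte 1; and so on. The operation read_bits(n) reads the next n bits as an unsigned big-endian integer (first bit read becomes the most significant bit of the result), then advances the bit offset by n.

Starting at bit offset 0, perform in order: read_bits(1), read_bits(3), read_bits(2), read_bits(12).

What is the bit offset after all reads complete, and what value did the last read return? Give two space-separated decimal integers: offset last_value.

Answer: 18 730

Derivation:
Read 1: bits[0:1] width=1 -> value=0 (bin 0); offset now 1 = byte 0 bit 1; 23 bits remain
Read 2: bits[1:4] width=3 -> value=4 (bin 100); offset now 4 = byte 0 bit 4; 20 bits remain
Read 3: bits[4:6] width=2 -> value=3 (bin 11); offset now 6 = byte 0 bit 6; 18 bits remain
Read 4: bits[6:18] width=12 -> value=730 (bin 001011011010); offset now 18 = byte 2 bit 2; 6 bits remain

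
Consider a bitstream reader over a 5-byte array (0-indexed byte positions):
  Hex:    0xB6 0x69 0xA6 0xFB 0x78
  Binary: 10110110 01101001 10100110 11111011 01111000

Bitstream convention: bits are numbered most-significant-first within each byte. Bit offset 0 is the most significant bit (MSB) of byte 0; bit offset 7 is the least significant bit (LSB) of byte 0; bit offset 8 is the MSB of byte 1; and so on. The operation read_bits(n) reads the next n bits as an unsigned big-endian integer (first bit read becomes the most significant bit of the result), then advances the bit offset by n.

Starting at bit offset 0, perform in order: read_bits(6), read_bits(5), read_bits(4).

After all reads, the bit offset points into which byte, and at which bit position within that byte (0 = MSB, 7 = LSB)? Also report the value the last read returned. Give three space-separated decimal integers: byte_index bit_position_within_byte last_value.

Answer: 1 7 4

Derivation:
Read 1: bits[0:6] width=6 -> value=45 (bin 101101); offset now 6 = byte 0 bit 6; 34 bits remain
Read 2: bits[6:11] width=5 -> value=19 (bin 10011); offset now 11 = byte 1 bit 3; 29 bits remain
Read 3: bits[11:15] width=4 -> value=4 (bin 0100); offset now 15 = byte 1 bit 7; 25 bits remain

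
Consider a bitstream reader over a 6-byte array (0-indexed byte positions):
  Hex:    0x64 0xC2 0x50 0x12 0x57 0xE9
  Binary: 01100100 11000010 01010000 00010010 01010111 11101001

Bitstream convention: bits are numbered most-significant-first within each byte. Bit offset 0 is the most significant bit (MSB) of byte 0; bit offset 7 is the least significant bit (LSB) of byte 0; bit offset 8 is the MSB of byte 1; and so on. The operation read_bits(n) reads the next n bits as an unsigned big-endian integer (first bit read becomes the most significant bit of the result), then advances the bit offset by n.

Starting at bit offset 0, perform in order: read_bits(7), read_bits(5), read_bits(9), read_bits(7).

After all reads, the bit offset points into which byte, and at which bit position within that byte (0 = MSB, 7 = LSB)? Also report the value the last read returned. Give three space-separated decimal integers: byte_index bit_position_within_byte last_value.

Answer: 3 4 1

Derivation:
Read 1: bits[0:7] width=7 -> value=50 (bin 0110010); offset now 7 = byte 0 bit 7; 41 bits remain
Read 2: bits[7:12] width=5 -> value=12 (bin 01100); offset now 12 = byte 1 bit 4; 36 bits remain
Read 3: bits[12:21] width=9 -> value=74 (bin 001001010); offset now 21 = byte 2 bit 5; 27 bits remain
Read 4: bits[21:28] width=7 -> value=1 (bin 0000001); offset now 28 = byte 3 bit 4; 20 bits remain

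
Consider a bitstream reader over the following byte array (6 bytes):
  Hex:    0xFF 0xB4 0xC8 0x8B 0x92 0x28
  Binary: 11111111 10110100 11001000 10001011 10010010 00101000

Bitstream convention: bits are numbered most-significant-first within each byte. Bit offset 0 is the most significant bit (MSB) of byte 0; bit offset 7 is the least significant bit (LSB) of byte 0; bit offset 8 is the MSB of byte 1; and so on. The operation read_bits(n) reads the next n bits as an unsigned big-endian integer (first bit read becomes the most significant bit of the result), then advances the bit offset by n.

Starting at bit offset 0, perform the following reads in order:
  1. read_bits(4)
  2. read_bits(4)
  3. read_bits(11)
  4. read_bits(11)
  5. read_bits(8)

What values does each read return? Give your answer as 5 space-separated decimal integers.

Read 1: bits[0:4] width=4 -> value=15 (bin 1111); offset now 4 = byte 0 bit 4; 44 bits remain
Read 2: bits[4:8] width=4 -> value=15 (bin 1111); offset now 8 = byte 1 bit 0; 40 bits remain
Read 3: bits[8:19] width=11 -> value=1446 (bin 10110100110); offset now 19 = byte 2 bit 3; 29 bits remain
Read 4: bits[19:30] width=11 -> value=546 (bin 01000100010); offset now 30 = byte 3 bit 6; 18 bits remain
Read 5: bits[30:38] width=8 -> value=228 (bin 11100100); offset now 38 = byte 4 bit 6; 10 bits remain

Answer: 15 15 1446 546 228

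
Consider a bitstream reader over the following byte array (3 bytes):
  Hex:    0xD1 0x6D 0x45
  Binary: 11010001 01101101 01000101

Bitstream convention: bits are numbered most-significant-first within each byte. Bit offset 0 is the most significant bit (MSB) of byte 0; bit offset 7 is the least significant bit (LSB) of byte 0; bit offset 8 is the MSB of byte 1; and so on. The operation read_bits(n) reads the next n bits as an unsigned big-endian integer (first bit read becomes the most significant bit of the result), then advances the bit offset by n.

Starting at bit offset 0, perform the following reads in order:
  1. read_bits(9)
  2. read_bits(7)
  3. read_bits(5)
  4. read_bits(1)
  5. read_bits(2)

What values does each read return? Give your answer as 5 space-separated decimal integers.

Answer: 418 109 8 1 1

Derivation:
Read 1: bits[0:9] width=9 -> value=418 (bin 110100010); offset now 9 = byte 1 bit 1; 15 bits remain
Read 2: bits[9:16] width=7 -> value=109 (bin 1101101); offset now 16 = byte 2 bit 0; 8 bits remain
Read 3: bits[16:21] width=5 -> value=8 (bin 01000); offset now 21 = byte 2 bit 5; 3 bits remain
Read 4: bits[21:22] width=1 -> value=1 (bin 1); offset now 22 = byte 2 bit 6; 2 bits remain
Read 5: bits[22:24] width=2 -> value=1 (bin 01); offset now 24 = byte 3 bit 0; 0 bits remain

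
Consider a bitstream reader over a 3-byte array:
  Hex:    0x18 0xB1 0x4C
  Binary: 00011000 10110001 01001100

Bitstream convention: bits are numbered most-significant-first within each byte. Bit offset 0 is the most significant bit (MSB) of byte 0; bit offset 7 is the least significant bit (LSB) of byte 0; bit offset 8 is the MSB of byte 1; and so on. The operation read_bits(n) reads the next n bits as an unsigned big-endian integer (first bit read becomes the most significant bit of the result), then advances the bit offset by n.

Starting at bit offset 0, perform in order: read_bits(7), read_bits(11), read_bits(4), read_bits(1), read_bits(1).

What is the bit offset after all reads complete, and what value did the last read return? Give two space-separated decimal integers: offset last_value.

Answer: 24 0

Derivation:
Read 1: bits[0:7] width=7 -> value=12 (bin 0001100); offset now 7 = byte 0 bit 7; 17 bits remain
Read 2: bits[7:18] width=11 -> value=709 (bin 01011000101); offset now 18 = byte 2 bit 2; 6 bits remain
Read 3: bits[18:22] width=4 -> value=3 (bin 0011); offset now 22 = byte 2 bit 6; 2 bits remain
Read 4: bits[22:23] width=1 -> value=0 (bin 0); offset now 23 = byte 2 bit 7; 1 bits remain
Read 5: bits[23:24] width=1 -> value=0 (bin 0); offset now 24 = byte 3 bit 0; 0 bits remain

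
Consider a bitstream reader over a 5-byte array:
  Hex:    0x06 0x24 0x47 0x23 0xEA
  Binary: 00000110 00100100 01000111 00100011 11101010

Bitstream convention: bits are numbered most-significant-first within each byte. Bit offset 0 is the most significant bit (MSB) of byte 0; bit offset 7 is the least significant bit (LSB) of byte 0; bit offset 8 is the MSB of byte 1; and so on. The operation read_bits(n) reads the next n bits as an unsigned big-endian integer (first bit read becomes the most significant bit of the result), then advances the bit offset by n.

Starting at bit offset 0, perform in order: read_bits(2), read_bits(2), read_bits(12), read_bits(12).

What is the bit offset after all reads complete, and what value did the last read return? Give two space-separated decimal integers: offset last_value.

Read 1: bits[0:2] width=2 -> value=0 (bin 00); offset now 2 = byte 0 bit 2; 38 bits remain
Read 2: bits[2:4] width=2 -> value=0 (bin 00); offset now 4 = byte 0 bit 4; 36 bits remain
Read 3: bits[4:16] width=12 -> value=1572 (bin 011000100100); offset now 16 = byte 2 bit 0; 24 bits remain
Read 4: bits[16:28] width=12 -> value=1138 (bin 010001110010); offset now 28 = byte 3 bit 4; 12 bits remain

Answer: 28 1138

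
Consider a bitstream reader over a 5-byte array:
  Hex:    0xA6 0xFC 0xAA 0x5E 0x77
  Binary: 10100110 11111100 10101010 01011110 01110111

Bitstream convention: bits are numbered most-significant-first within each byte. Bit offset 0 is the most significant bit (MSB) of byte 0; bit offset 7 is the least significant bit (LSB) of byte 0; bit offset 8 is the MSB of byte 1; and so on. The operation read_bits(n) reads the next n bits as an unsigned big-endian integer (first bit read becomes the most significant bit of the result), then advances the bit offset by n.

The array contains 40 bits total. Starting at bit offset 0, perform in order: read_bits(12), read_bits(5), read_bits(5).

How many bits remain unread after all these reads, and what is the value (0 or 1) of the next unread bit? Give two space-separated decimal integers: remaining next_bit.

Answer: 18 1

Derivation:
Read 1: bits[0:12] width=12 -> value=2671 (bin 101001101111); offset now 12 = byte 1 bit 4; 28 bits remain
Read 2: bits[12:17] width=5 -> value=25 (bin 11001); offset now 17 = byte 2 bit 1; 23 bits remain
Read 3: bits[17:22] width=5 -> value=10 (bin 01010); offset now 22 = byte 2 bit 6; 18 bits remain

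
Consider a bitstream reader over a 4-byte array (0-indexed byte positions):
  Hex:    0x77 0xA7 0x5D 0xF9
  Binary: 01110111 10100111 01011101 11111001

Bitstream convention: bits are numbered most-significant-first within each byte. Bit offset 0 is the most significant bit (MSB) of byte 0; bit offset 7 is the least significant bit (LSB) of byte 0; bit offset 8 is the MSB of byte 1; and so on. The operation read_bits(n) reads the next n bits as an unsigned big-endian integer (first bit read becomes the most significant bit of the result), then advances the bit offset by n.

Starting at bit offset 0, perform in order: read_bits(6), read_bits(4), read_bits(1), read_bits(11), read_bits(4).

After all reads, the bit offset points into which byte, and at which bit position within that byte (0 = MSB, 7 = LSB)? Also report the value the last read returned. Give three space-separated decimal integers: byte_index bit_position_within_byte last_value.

Read 1: bits[0:6] width=6 -> value=29 (bin 011101); offset now 6 = byte 0 bit 6; 26 bits remain
Read 2: bits[6:10] width=4 -> value=14 (bin 1110); offset now 10 = byte 1 bit 2; 22 bits remain
Read 3: bits[10:11] width=1 -> value=1 (bin 1); offset now 11 = byte 1 bit 3; 21 bits remain
Read 4: bits[11:22] width=11 -> value=471 (bin 00111010111); offset now 22 = byte 2 bit 6; 10 bits remain
Read 5: bits[22:26] width=4 -> value=7 (bin 0111); offset now 26 = byte 3 bit 2; 6 bits remain

Answer: 3 2 7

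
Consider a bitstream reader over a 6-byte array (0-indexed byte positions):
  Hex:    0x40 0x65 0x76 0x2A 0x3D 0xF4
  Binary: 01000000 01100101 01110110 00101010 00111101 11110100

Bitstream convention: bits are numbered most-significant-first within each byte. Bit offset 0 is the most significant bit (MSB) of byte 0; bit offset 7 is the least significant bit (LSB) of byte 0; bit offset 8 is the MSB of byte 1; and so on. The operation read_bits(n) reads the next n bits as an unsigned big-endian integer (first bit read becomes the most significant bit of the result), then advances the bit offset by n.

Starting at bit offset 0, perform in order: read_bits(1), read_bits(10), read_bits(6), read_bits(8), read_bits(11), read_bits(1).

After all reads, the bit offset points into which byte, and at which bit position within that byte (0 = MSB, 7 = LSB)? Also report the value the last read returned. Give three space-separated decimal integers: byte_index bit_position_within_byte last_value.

Answer: 4 5 1

Derivation:
Read 1: bits[0:1] width=1 -> value=0 (bin 0); offset now 1 = byte 0 bit 1; 47 bits remain
Read 2: bits[1:11] width=10 -> value=515 (bin 1000000011); offset now 11 = byte 1 bit 3; 37 bits remain
Read 3: bits[11:17] width=6 -> value=10 (bin 001010); offset now 17 = byte 2 bit 1; 31 bits remain
Read 4: bits[17:25] width=8 -> value=236 (bin 11101100); offset now 25 = byte 3 bit 1; 23 bits remain
Read 5: bits[25:36] width=11 -> value=675 (bin 01010100011); offset now 36 = byte 4 bit 4; 12 bits remain
Read 6: bits[36:37] width=1 -> value=1 (bin 1); offset now 37 = byte 4 bit 5; 11 bits remain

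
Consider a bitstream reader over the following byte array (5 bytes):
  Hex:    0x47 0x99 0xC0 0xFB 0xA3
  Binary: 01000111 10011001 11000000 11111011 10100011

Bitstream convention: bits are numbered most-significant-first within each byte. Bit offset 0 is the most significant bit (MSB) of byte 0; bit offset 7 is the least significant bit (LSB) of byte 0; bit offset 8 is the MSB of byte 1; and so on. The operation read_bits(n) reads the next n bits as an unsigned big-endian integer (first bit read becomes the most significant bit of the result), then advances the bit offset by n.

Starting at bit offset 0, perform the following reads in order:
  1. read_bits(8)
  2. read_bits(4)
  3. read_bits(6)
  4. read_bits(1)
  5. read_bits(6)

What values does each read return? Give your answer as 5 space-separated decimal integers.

Answer: 71 9 39 0 1

Derivation:
Read 1: bits[0:8] width=8 -> value=71 (bin 01000111); offset now 8 = byte 1 bit 0; 32 bits remain
Read 2: bits[8:12] width=4 -> value=9 (bin 1001); offset now 12 = byte 1 bit 4; 28 bits remain
Read 3: bits[12:18] width=6 -> value=39 (bin 100111); offset now 18 = byte 2 bit 2; 22 bits remain
Read 4: bits[18:19] width=1 -> value=0 (bin 0); offset now 19 = byte 2 bit 3; 21 bits remain
Read 5: bits[19:25] width=6 -> value=1 (bin 000001); offset now 25 = byte 3 bit 1; 15 bits remain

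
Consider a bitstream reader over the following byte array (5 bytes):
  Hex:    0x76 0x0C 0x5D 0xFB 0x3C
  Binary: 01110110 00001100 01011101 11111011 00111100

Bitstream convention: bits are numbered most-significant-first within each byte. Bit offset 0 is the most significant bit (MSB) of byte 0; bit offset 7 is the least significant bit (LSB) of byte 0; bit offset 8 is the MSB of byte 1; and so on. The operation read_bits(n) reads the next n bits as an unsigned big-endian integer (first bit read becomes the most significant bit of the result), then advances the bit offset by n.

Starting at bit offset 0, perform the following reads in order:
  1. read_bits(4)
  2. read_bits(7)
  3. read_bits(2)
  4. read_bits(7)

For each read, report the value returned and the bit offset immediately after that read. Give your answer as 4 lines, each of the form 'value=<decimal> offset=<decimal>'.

Read 1: bits[0:4] width=4 -> value=7 (bin 0111); offset now 4 = byte 0 bit 4; 36 bits remain
Read 2: bits[4:11] width=7 -> value=48 (bin 0110000); offset now 11 = byte 1 bit 3; 29 bits remain
Read 3: bits[11:13] width=2 -> value=1 (bin 01); offset now 13 = byte 1 bit 5; 27 bits remain
Read 4: bits[13:20] width=7 -> value=69 (bin 1000101); offset now 20 = byte 2 bit 4; 20 bits remain

Answer: value=7 offset=4
value=48 offset=11
value=1 offset=13
value=69 offset=20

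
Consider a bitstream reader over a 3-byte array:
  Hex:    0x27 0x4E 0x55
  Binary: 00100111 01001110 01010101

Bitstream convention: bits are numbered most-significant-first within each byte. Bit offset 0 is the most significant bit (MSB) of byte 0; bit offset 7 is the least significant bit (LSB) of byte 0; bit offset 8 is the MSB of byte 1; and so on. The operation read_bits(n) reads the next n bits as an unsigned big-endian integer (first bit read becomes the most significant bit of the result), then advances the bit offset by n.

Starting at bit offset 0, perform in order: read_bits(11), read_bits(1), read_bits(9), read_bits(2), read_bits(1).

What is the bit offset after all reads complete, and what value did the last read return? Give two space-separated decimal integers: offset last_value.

Read 1: bits[0:11] width=11 -> value=314 (bin 00100111010); offset now 11 = byte 1 bit 3; 13 bits remain
Read 2: bits[11:12] width=1 -> value=0 (bin 0); offset now 12 = byte 1 bit 4; 12 bits remain
Read 3: bits[12:21] width=9 -> value=458 (bin 111001010); offset now 21 = byte 2 bit 5; 3 bits remain
Read 4: bits[21:23] width=2 -> value=2 (bin 10); offset now 23 = byte 2 bit 7; 1 bits remain
Read 5: bits[23:24] width=1 -> value=1 (bin 1); offset now 24 = byte 3 bit 0; 0 bits remain

Answer: 24 1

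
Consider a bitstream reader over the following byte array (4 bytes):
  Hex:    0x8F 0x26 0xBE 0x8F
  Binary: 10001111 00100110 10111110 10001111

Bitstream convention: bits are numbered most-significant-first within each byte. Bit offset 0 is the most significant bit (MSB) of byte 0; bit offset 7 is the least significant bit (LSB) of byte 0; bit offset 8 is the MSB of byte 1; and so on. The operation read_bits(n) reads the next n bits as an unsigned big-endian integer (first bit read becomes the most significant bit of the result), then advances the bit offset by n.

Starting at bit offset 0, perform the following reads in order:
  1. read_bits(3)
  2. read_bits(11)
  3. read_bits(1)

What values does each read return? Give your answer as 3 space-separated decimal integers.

Read 1: bits[0:3] width=3 -> value=4 (bin 100); offset now 3 = byte 0 bit 3; 29 bits remain
Read 2: bits[3:14] width=11 -> value=969 (bin 01111001001); offset now 14 = byte 1 bit 6; 18 bits remain
Read 3: bits[14:15] width=1 -> value=1 (bin 1); offset now 15 = byte 1 bit 7; 17 bits remain

Answer: 4 969 1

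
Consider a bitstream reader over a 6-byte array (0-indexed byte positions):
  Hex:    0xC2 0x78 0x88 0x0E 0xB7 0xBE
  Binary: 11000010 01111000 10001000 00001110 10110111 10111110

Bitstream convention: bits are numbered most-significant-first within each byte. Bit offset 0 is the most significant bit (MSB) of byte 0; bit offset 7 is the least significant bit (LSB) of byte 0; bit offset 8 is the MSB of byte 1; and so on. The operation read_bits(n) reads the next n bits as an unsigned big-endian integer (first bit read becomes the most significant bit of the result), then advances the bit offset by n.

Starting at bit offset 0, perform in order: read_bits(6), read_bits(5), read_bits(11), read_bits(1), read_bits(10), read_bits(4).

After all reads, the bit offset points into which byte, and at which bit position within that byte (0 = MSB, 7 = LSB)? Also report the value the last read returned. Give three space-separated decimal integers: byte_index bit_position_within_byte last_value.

Read 1: bits[0:6] width=6 -> value=48 (bin 110000); offset now 6 = byte 0 bit 6; 42 bits remain
Read 2: bits[6:11] width=5 -> value=19 (bin 10011); offset now 11 = byte 1 bit 3; 37 bits remain
Read 3: bits[11:22] width=11 -> value=1570 (bin 11000100010); offset now 22 = byte 2 bit 6; 26 bits remain
Read 4: bits[22:23] width=1 -> value=0 (bin 0); offset now 23 = byte 2 bit 7; 25 bits remain
Read 5: bits[23:33] width=10 -> value=29 (bin 0000011101); offset now 33 = byte 4 bit 1; 15 bits remain
Read 6: bits[33:37] width=4 -> value=6 (bin 0110); offset now 37 = byte 4 bit 5; 11 bits remain

Answer: 4 5 6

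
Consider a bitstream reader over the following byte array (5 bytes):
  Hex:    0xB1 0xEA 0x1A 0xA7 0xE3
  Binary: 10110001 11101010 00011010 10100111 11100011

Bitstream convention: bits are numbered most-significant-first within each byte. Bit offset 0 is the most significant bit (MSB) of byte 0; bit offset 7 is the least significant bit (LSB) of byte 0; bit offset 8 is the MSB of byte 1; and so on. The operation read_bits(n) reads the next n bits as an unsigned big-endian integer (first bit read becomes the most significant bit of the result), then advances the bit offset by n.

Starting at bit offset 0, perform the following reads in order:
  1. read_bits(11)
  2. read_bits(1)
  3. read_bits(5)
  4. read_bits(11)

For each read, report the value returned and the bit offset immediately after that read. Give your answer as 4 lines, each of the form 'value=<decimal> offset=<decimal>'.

Read 1: bits[0:11] width=11 -> value=1423 (bin 10110001111); offset now 11 = byte 1 bit 3; 29 bits remain
Read 2: bits[11:12] width=1 -> value=0 (bin 0); offset now 12 = byte 1 bit 4; 28 bits remain
Read 3: bits[12:17] width=5 -> value=20 (bin 10100); offset now 17 = byte 2 bit 1; 23 bits remain
Read 4: bits[17:28] width=11 -> value=426 (bin 00110101010); offset now 28 = byte 3 bit 4; 12 bits remain

Answer: value=1423 offset=11
value=0 offset=12
value=20 offset=17
value=426 offset=28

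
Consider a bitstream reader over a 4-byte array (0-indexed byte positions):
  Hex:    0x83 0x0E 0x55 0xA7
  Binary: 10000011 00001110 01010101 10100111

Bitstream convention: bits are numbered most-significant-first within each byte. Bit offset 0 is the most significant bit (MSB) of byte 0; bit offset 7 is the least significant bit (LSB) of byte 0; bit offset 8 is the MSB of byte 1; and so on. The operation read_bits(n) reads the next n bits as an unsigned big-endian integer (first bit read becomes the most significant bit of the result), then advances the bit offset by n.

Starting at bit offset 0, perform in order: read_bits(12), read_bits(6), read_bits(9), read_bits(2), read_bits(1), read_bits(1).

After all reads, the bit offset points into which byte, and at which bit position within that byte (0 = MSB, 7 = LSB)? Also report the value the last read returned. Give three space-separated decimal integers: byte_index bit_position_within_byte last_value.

Answer: 3 7 1

Derivation:
Read 1: bits[0:12] width=12 -> value=2096 (bin 100000110000); offset now 12 = byte 1 bit 4; 20 bits remain
Read 2: bits[12:18] width=6 -> value=57 (bin 111001); offset now 18 = byte 2 bit 2; 14 bits remain
Read 3: bits[18:27] width=9 -> value=173 (bin 010101101); offset now 27 = byte 3 bit 3; 5 bits remain
Read 4: bits[27:29] width=2 -> value=0 (bin 00); offset now 29 = byte 3 bit 5; 3 bits remain
Read 5: bits[29:30] width=1 -> value=1 (bin 1); offset now 30 = byte 3 bit 6; 2 bits remain
Read 6: bits[30:31] width=1 -> value=1 (bin 1); offset now 31 = byte 3 bit 7; 1 bits remain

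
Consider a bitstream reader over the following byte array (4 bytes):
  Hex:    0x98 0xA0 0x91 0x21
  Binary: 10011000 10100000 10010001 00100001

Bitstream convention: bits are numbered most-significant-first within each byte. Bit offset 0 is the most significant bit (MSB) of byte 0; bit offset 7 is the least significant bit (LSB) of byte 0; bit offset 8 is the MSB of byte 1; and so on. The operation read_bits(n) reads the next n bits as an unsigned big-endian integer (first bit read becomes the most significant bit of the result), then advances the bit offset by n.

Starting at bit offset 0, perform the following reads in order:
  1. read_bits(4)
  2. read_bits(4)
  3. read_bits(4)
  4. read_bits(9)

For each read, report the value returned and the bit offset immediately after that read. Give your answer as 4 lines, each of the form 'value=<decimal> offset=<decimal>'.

Read 1: bits[0:4] width=4 -> value=9 (bin 1001); offset now 4 = byte 0 bit 4; 28 bits remain
Read 2: bits[4:8] width=4 -> value=8 (bin 1000); offset now 8 = byte 1 bit 0; 24 bits remain
Read 3: bits[8:12] width=4 -> value=10 (bin 1010); offset now 12 = byte 1 bit 4; 20 bits remain
Read 4: bits[12:21] width=9 -> value=18 (bin 000010010); offset now 21 = byte 2 bit 5; 11 bits remain

Answer: value=9 offset=4
value=8 offset=8
value=10 offset=12
value=18 offset=21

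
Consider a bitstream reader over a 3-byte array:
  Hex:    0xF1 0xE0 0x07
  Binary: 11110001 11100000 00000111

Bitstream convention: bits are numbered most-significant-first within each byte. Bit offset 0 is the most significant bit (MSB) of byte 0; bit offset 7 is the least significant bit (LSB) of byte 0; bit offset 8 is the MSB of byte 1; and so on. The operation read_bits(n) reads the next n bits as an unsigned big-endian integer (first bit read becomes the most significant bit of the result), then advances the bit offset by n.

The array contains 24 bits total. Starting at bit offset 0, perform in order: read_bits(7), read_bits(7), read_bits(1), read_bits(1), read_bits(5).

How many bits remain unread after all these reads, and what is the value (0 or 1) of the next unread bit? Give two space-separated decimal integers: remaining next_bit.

Read 1: bits[0:7] width=7 -> value=120 (bin 1111000); offset now 7 = byte 0 bit 7; 17 bits remain
Read 2: bits[7:14] width=7 -> value=120 (bin 1111000); offset now 14 = byte 1 bit 6; 10 bits remain
Read 3: bits[14:15] width=1 -> value=0 (bin 0); offset now 15 = byte 1 bit 7; 9 bits remain
Read 4: bits[15:16] width=1 -> value=0 (bin 0); offset now 16 = byte 2 bit 0; 8 bits remain
Read 5: bits[16:21] width=5 -> value=0 (bin 00000); offset now 21 = byte 2 bit 5; 3 bits remain

Answer: 3 1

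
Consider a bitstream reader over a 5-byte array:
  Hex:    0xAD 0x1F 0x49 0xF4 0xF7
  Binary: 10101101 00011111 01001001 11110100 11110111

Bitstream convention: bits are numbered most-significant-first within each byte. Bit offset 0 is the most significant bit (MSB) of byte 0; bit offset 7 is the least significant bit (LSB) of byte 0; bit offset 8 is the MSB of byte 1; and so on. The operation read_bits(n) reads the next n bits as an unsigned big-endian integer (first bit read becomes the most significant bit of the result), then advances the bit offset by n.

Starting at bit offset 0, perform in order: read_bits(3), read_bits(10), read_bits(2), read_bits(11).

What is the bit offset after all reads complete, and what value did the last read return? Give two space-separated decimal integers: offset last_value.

Answer: 26 1319

Derivation:
Read 1: bits[0:3] width=3 -> value=5 (bin 101); offset now 3 = byte 0 bit 3; 37 bits remain
Read 2: bits[3:13] width=10 -> value=419 (bin 0110100011); offset now 13 = byte 1 bit 5; 27 bits remain
Read 3: bits[13:15] width=2 -> value=3 (bin 11); offset now 15 = byte 1 bit 7; 25 bits remain
Read 4: bits[15:26] width=11 -> value=1319 (bin 10100100111); offset now 26 = byte 3 bit 2; 14 bits remain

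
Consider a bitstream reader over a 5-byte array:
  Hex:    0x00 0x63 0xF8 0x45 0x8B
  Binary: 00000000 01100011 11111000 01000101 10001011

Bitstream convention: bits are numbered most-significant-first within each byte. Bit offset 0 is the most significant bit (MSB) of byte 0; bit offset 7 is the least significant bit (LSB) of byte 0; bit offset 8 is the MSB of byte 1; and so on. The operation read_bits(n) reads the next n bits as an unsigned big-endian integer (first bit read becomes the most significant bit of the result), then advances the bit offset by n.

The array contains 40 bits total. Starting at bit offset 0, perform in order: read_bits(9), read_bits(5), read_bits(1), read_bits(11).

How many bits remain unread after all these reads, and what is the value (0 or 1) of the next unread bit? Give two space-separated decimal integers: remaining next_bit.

Read 1: bits[0:9] width=9 -> value=0 (bin 000000000); offset now 9 = byte 1 bit 1; 31 bits remain
Read 2: bits[9:14] width=5 -> value=24 (bin 11000); offset now 14 = byte 1 bit 6; 26 bits remain
Read 3: bits[14:15] width=1 -> value=1 (bin 1); offset now 15 = byte 1 bit 7; 25 bits remain
Read 4: bits[15:26] width=11 -> value=2017 (bin 11111100001); offset now 26 = byte 3 bit 2; 14 bits remain

Answer: 14 0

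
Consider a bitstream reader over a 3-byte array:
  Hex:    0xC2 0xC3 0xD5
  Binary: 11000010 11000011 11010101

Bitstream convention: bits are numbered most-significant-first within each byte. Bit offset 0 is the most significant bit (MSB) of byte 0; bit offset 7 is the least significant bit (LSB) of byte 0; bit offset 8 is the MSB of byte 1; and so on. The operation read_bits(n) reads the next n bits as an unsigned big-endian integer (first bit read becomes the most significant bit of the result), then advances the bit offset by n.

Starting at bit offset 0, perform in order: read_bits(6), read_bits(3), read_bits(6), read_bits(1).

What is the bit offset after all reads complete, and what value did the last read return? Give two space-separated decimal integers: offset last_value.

Answer: 16 1

Derivation:
Read 1: bits[0:6] width=6 -> value=48 (bin 110000); offset now 6 = byte 0 bit 6; 18 bits remain
Read 2: bits[6:9] width=3 -> value=5 (bin 101); offset now 9 = byte 1 bit 1; 15 bits remain
Read 3: bits[9:15] width=6 -> value=33 (bin 100001); offset now 15 = byte 1 bit 7; 9 bits remain
Read 4: bits[15:16] width=1 -> value=1 (bin 1); offset now 16 = byte 2 bit 0; 8 bits remain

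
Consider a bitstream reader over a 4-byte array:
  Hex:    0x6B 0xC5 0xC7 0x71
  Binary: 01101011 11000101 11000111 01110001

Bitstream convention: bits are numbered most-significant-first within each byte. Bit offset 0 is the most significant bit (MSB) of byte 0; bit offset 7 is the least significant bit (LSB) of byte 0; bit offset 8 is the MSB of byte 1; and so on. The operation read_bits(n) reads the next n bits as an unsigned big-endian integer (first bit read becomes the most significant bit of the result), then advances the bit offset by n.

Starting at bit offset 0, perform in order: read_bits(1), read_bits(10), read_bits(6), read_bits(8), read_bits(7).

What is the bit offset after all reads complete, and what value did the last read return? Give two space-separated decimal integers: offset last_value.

Answer: 32 113

Derivation:
Read 1: bits[0:1] width=1 -> value=0 (bin 0); offset now 1 = byte 0 bit 1; 31 bits remain
Read 2: bits[1:11] width=10 -> value=862 (bin 1101011110); offset now 11 = byte 1 bit 3; 21 bits remain
Read 3: bits[11:17] width=6 -> value=11 (bin 001011); offset now 17 = byte 2 bit 1; 15 bits remain
Read 4: bits[17:25] width=8 -> value=142 (bin 10001110); offset now 25 = byte 3 bit 1; 7 bits remain
Read 5: bits[25:32] width=7 -> value=113 (bin 1110001); offset now 32 = byte 4 bit 0; 0 bits remain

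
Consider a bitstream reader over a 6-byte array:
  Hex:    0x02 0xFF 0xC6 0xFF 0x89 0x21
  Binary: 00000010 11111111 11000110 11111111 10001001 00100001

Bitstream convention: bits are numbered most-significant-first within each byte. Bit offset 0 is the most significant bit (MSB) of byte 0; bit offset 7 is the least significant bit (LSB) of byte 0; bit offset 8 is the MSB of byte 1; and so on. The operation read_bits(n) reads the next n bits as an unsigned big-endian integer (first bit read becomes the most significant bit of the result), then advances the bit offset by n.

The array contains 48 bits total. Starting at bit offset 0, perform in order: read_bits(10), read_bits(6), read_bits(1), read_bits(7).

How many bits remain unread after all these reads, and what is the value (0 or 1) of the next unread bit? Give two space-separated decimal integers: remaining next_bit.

Read 1: bits[0:10] width=10 -> value=11 (bin 0000001011); offset now 10 = byte 1 bit 2; 38 bits remain
Read 2: bits[10:16] width=6 -> value=63 (bin 111111); offset now 16 = byte 2 bit 0; 32 bits remain
Read 3: bits[16:17] width=1 -> value=1 (bin 1); offset now 17 = byte 2 bit 1; 31 bits remain
Read 4: bits[17:24] width=7 -> value=70 (bin 1000110); offset now 24 = byte 3 bit 0; 24 bits remain

Answer: 24 1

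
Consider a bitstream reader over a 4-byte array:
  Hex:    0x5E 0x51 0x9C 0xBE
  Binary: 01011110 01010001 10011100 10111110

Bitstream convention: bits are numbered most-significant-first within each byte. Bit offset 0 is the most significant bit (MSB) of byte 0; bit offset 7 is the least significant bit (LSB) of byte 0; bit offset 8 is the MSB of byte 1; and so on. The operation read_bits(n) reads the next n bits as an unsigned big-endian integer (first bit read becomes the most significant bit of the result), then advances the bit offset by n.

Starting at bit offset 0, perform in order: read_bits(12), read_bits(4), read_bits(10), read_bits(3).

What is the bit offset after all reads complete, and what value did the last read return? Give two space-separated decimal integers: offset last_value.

Read 1: bits[0:12] width=12 -> value=1509 (bin 010111100101); offset now 12 = byte 1 bit 4; 20 bits remain
Read 2: bits[12:16] width=4 -> value=1 (bin 0001); offset now 16 = byte 2 bit 0; 16 bits remain
Read 3: bits[16:26] width=10 -> value=626 (bin 1001110010); offset now 26 = byte 3 bit 2; 6 bits remain
Read 4: bits[26:29] width=3 -> value=7 (bin 111); offset now 29 = byte 3 bit 5; 3 bits remain

Answer: 29 7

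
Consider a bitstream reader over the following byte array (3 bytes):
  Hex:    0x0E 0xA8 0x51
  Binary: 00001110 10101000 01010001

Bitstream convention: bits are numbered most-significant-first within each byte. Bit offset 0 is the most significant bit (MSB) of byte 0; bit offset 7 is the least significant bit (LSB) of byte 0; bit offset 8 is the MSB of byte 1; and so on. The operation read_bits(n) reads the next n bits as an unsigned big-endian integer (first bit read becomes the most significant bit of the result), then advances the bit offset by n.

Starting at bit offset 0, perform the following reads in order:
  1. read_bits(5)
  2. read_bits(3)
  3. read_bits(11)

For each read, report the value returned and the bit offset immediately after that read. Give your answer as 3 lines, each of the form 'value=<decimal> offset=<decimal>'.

Answer: value=1 offset=5
value=6 offset=8
value=1346 offset=19

Derivation:
Read 1: bits[0:5] width=5 -> value=1 (bin 00001); offset now 5 = byte 0 bit 5; 19 bits remain
Read 2: bits[5:8] width=3 -> value=6 (bin 110); offset now 8 = byte 1 bit 0; 16 bits remain
Read 3: bits[8:19] width=11 -> value=1346 (bin 10101000010); offset now 19 = byte 2 bit 3; 5 bits remain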